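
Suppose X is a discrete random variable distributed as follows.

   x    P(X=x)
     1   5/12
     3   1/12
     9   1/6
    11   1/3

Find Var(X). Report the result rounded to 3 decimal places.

20.972

E[X] = (5/12)·1 + (1/12)·3 + (1/6)·9 + (1/3)·11 = 35/6
E[X²] = (5/12)·1 + (1/12)·9 + (1/6)·81 + (1/3)·121 = 55
Var(X) = 55 − (35/6)² = 755/36 ≈ 20.972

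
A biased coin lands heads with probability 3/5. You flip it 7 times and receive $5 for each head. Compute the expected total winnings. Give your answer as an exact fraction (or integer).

E[#heads] = 7·3/5 = 21/5 (linearity over flips).
E[winnings] = 5·21/5 = 21.

$21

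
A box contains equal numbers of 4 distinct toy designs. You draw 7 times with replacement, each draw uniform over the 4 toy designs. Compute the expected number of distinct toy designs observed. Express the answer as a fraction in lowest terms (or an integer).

Let Xⱼ=1 if type j appears at least once. P(Xⱼ=1) = 1 − ((4−1)/4)^7 = 14197/16384.
E[#distinct] = 4·14197/16384 = 14197/4096.

14197/4096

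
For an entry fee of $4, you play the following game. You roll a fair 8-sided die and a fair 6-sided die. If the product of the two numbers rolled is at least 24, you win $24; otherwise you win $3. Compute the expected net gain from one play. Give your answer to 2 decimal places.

$4.69

E[payout] = (35/48)·3 + (13/48)·24 = 139/16
Expected profit = 139/16 − 4 = 75/16 ≈ $4.69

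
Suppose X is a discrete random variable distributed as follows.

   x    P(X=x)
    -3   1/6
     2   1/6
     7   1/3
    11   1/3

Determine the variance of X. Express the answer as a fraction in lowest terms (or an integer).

893/36

E[X] = (1/6)·(-3) + (1/6)·2 + (1/3)·7 + (1/3)·11 = 35/6
E[X²] = (1/6)·9 + (1/6)·4 + (1/3)·49 + (1/3)·121 = 353/6
Var(X) = 353/6 − (35/6)² = 893/36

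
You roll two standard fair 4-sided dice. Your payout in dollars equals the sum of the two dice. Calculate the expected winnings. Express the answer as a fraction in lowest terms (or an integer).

Distribution of the sum of the two dice: 2 w.p. 1/16, 3 w.p. 1/8, 4 w.p. 3/16, 5 w.p. 1/4, 6 w.p. 3/16, 7 w.p. 1/8, …
E[payout] = (1/16)·2 + (1/8)·3 + (3/16)·4 + (1/4)·5 + (3/16)·6 + (1/8)·7 + (1/16)·8 = 5

$5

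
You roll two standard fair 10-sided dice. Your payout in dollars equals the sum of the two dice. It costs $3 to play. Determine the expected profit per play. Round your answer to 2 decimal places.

Distribution of the sum of the two dice: 2 w.p. 1/100, 3 w.p. 1/50, 4 w.p. 3/100, 5 w.p. 1/25, 6 w.p. 1/20, 7 w.p. 3/50, …
E[payout] = (1/100)·2 + (1/50)·3 + (3/100)·4 + (1/25)·5 + (1/20)·6 + (3/50)·7 + (7/100)·8 + (2/25)·9 + (9/100)·10 + (1/10)·11 + (9/100)·12 + (2/25)·13 + (7/100)·14 + (3/50)·15 + (1/20)·16 + (1/25)·17 + (3/100)·18 + (1/50)·19 + (1/100)·20 = 11
Expected profit = 11 − 3 = 8 ≈ $8.00

$8.00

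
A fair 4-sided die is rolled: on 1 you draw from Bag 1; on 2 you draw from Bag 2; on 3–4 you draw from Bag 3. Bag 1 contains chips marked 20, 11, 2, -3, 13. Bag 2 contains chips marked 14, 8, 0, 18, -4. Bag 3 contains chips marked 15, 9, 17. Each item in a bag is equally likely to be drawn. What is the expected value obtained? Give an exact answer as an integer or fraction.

E[X | Bag 1] = (20 + 11 + 2 − 3 + 13)/5 = 43/5
E[X | Bag 2] = (14 + 8 + 0 + 18 − 4)/5 = 36/5
E[X | Bag 3] = (15 + 9 + 17)/3 = 41/3
E[X] = (1/4)·43/5 + (1/4)·36/5 + (1/2)·41/3 = 647/60

647/60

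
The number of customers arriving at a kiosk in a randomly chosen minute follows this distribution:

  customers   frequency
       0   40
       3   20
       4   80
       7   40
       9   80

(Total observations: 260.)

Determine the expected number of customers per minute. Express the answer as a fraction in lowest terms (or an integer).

Total = 260, so P(customers=0) = 40/260, etc.
E[X] = (2/13)·0 + (1/13)·3 + (4/13)·4 + (2/13)·7 + (4/13)·9
     = 69/13

69/13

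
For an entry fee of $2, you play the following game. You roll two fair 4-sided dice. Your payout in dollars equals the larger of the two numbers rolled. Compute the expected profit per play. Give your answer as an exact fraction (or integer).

Distribution of the larger of the two numbers rolled: 1 w.p. 1/16, 2 w.p. 3/16, 3 w.p. 5/16, 4 w.p. 7/16
E[payout] = (1/16)·1 + (3/16)·2 + (5/16)·3 + (7/16)·4 = 25/8
Expected profit = 25/8 − 2 = 9/8

9/8 dollars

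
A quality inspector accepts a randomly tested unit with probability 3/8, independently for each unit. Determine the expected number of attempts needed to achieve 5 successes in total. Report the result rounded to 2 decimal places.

13.33

By linearity (sum of 5 independent geometric waits), E[trials] = 5/p = 5/(3/8) = 40/3.
≈ 13.33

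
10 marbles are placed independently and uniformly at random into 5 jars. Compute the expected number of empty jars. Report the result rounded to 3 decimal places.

0.537

Let Xⱼ=1 if jar j is empty. P(Xⱼ=1) = ((5-1)/5)^10 = 1048576/9765625.
By linearity, E[#empty] = 5·1048576/9765625 = 1048576/1953125.
≈ 0.537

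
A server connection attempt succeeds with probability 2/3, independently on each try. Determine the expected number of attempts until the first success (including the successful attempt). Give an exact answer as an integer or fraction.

3/2

For a geometric distribution, E[trials] = 1/p = 1/(2/3) = 3/2.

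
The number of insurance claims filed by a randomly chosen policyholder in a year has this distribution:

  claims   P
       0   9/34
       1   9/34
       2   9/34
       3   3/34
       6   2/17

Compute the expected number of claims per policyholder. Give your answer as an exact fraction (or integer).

30/17

E[X] = (9/34)·0 + (9/34)·1 + (9/34)·2 + (3/34)·3 + (2/17)·6
     = 30/17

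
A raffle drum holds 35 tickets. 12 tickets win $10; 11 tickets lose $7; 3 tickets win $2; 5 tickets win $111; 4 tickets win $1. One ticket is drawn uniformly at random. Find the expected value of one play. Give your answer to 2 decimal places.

E[payout] = (12/35)·10 + (11/35)·(-7) + (3/35)·2 + (5/35)·111 + (4/35)·1 = 608/35
≈ $17.37

$17.37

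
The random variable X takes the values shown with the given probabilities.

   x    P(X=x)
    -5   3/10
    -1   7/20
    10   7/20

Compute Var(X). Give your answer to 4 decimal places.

40.1275

E[X] = (3/10)·(-5) + (7/20)·(-1) + (7/20)·10 = 33/20
E[X²] = (3/10)·25 + (7/20)·1 + (7/20)·100 = 857/20
Var(X) = 857/20 − (33/20)² = 16051/400 ≈ 40.1275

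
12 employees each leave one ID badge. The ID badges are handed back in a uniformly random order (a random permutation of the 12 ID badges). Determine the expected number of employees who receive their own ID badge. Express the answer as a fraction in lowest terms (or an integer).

Let Xᵢ = 1 if person i gets their own ID badge. For each i, P(Xᵢ=1) = 1/12.
By linearity of expectation, E[X₁+…+X_12] = 12·(1/12) = 1.

1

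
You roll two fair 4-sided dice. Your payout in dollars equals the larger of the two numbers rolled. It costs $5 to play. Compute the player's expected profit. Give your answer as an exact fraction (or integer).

Distribution of the larger of the two numbers rolled: 1 w.p. 1/16, 2 w.p. 3/16, 3 w.p. 5/16, 4 w.p. 7/16
E[payout] = (1/16)·1 + (3/16)·2 + (5/16)·3 + (7/16)·4 = 25/8
Expected profit = 25/8 − 5 = -15/8

-15/8 dollars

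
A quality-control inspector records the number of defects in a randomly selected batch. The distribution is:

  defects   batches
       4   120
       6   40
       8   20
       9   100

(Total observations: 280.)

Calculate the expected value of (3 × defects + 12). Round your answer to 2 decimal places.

Total = 280, so P(defects=4) = 120/280, etc.
E[3x+12] = (3/7)·24 + (1/7)·30 + (1/14)·36 + (5/14)·39
     = 435/14 ≈ 31.07

31.07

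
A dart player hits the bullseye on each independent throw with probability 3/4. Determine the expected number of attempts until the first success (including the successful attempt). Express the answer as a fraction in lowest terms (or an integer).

4/3

For a geometric distribution, E[trials] = 1/p = 1/(3/4) = 4/3.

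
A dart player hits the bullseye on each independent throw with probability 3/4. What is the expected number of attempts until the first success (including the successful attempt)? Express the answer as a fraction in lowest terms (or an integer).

4/3

For a geometric distribution, E[trials] = 1/p = 1/(3/4) = 4/3.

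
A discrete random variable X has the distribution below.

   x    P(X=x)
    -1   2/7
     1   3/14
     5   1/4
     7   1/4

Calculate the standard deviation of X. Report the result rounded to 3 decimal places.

3.229

E[X] = 41/14, E[X²] = 19
Var(X) = E[X²] − (E[X])² = 19 − 1681/196 = 2043/196
SD(X) = √(2043/196) ≈ 3.229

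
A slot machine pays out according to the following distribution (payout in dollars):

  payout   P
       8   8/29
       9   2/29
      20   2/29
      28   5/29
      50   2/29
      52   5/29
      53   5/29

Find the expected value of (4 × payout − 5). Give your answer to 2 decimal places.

E[4x-5] = (8/29)·27 + (2/29)·31 + (2/29)·75 + (5/29)·107 + (2/29)·195 + (5/29)·203 + (5/29)·207
     = 3403/29 ≈ 117.34

117.34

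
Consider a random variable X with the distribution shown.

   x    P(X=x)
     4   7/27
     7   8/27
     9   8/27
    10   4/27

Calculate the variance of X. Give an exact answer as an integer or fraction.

3488/729

E[X] = (7/27)·4 + (8/27)·7 + (8/27)·9 + (4/27)·10 = 196/27
E[X²] = (7/27)·16 + (8/27)·49 + (8/27)·81 + (4/27)·100 = 1552/27
Var(X) = 1552/27 − (196/27)² = 3488/729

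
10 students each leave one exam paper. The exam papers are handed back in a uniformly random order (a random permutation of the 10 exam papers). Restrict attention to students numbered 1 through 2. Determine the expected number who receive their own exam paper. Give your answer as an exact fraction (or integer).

1/5

Let Xᵢ = 1 if person i gets their own exam paper. For each i, P(Xᵢ=1) = 1/10.
By linearity of expectation, E[X₁+…+X_2] = 2·(1/10) = 1/5.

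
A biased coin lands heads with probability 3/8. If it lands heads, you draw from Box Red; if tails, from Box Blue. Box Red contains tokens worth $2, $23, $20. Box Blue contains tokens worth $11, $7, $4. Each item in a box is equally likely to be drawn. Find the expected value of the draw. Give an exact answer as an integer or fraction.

245/24 dollars

E[X | Box Red] = (2 + 23 + 20)/3 = 15
E[X | Box Blue] = (11 + 7 + 4)/3 = 22/3
E[X] = (3/8)·15 + (5/8)·22/3 = 245/24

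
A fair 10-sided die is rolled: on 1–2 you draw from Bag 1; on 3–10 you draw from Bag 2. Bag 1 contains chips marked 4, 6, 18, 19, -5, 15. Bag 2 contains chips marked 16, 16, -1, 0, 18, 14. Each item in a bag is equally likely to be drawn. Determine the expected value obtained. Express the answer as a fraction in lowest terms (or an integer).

E[X | Bag 1] = (4 + 6 + 18 + 19 − 5 + 15)/6 = 19/2
E[X | Bag 2] = (16 + 16 − 1 + 0 + 18 + 14)/6 = 21/2
E[X] = (1/5)·19/2 + (4/5)·21/2 = 103/10

103/10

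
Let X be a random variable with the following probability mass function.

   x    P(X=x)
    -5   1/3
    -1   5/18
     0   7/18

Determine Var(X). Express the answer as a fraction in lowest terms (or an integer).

1565/324

E[X] = (1/3)·(-5) + (5/18)·(-1) + (7/18)·0 = -35/18
E[X²] = (1/3)·25 + (5/18)·1 + (7/18)·0 = 155/18
Var(X) = 155/18 − (-35/18)² = 1565/324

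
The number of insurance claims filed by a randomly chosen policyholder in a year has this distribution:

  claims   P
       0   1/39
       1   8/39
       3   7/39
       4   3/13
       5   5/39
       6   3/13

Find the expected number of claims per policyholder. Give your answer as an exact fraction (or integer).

48/13

E[X] = (1/39)·0 + (8/39)·1 + (7/39)·3 + (3/13)·4 + (5/39)·5 + (3/13)·6
     = 48/13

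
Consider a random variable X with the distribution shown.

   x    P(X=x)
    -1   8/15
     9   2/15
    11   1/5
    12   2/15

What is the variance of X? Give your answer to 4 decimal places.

34.7822

E[X] = (8/15)·(-1) + (2/15)·9 + (1/5)·11 + (2/15)·12 = 67/15
E[X²] = (8/15)·1 + (2/15)·81 + (1/5)·121 + (2/15)·144 = 821/15
Var(X) = 821/15 − (67/15)² = 7826/225 ≈ 34.7822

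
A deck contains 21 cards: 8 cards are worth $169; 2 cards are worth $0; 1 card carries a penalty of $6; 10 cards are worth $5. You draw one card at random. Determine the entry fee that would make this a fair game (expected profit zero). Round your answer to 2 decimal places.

E[payout] = (8/21)·169 + (2/21)·0 + (1/21)·(-6) + (10/21)·5 = 1396/21
Fair fee = E[payout] = 1396/21 ≈ $66.48

$66.48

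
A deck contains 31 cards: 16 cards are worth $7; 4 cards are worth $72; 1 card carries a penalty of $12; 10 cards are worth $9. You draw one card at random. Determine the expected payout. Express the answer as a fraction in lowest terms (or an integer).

478/31 dollars

E[payout] = (16/31)·7 + (4/31)·72 + (1/31)·(-12) + (10/31)·9 = 478/31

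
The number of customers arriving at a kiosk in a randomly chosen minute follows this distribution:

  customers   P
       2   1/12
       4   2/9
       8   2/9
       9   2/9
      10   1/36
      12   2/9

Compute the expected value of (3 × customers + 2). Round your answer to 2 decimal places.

25.33

E[3x+2] = (1/12)·8 + (2/9)·14 + (2/9)·26 + (2/9)·29 + (1/36)·32 + (2/9)·38
     = 76/3 ≈ 25.33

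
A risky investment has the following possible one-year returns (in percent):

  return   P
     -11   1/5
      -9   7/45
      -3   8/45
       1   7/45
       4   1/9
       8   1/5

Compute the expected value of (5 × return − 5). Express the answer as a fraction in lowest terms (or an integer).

E[5x-5] = (1/5)·(-60) + (7/45)·(-50) + (8/45)·(-20) + (7/45)·0 + (1/9)·15 + (1/5)·35
     = -44/3

-44/3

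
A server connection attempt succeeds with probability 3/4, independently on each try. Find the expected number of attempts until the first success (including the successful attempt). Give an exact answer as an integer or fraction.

4/3

For a geometric distribution, E[trials] = 1/p = 1/(3/4) = 4/3.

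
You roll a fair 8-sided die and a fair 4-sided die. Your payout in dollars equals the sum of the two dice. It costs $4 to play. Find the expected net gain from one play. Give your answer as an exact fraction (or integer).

Distribution of the sum of the two dice: 2 w.p. 1/32, 3 w.p. 1/16, 4 w.p. 3/32, 5 w.p. 1/8, 6 w.p. 1/8, 7 w.p. 1/8, …
E[payout] = (1/32)·2 + (1/16)·3 + (3/32)·4 + (1/8)·5 + (1/8)·6 + (1/8)·7 + (1/8)·8 + (1/8)·9 + (3/32)·10 + (1/16)·11 + (1/32)·12 = 7
Expected profit = 7 − 4 = 3

$3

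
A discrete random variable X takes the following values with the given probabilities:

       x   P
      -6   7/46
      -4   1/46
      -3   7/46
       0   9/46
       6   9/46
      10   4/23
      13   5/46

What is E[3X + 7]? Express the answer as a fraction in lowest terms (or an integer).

E[3x+7] = (7/46)·(-11) + (1/46)·(-5) + (7/46)·(-2) + (9/46)·7 + (9/46)·25 + (4/23)·37 + (5/46)·46
     = 359/23

359/23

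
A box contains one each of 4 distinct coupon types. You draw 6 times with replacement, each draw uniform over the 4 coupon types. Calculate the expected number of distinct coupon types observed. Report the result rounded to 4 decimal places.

3.2881

Let Xⱼ=1 if type j appears at least once. P(Xⱼ=1) = 1 − ((4−1)/4)^6 = 3367/4096.
E[#distinct] = 4·3367/4096 = 3367/1024.
≈ 3.2881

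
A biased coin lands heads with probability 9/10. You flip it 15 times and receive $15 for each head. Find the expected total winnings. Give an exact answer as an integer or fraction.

405/2 dollars

E[#heads] = 15·9/10 = 27/2 (linearity over flips).
E[winnings] = 15·27/2 = 405/2.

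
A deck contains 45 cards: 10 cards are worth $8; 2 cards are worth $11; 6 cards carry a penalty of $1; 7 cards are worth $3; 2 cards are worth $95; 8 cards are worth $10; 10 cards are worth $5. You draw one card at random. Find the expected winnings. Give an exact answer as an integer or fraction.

437/45 dollars

E[payout] = (10/45)·8 + (2/45)·11 + (6/45)·(-1) + (7/45)·3 + (2/45)·95 + (8/45)·10 + (10/45)·5 = 437/45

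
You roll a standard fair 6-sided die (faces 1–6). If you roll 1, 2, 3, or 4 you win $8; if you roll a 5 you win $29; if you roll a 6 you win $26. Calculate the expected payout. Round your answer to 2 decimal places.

E[payout] = (2/3)·8 + (1/6)·26 + (1/6)·29 = 29/2
≈ $14.50

$14.50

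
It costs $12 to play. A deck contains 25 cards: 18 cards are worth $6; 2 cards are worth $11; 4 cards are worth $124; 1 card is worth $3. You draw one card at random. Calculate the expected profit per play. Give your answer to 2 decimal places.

$13.16

E[payout] = (18/25)·6 + (2/25)·11 + (4/25)·124 + (1/25)·3 = 629/25
Expected profit = 629/25 − 12 = 329/25 ≈ $13.16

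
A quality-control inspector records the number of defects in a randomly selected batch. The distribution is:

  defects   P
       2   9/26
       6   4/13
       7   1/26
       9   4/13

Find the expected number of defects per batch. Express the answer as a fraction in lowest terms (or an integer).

145/26

E[X] = (9/26)·2 + (4/13)·6 + (1/26)·7 + (4/13)·9
     = 145/26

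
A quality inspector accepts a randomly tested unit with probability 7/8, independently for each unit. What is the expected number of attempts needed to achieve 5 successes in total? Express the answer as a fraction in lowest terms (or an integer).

By linearity (sum of 5 independent geometric waits), E[trials] = 5/p = 5/(7/8) = 40/7.

40/7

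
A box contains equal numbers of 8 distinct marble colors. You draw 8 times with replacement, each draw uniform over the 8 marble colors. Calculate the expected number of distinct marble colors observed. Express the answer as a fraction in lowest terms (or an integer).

11012415/2097152

Let Xⱼ=1 if type j appears at least once. P(Xⱼ=1) = 1 − ((8−1)/8)^8 = 11012415/16777216.
E[#distinct] = 8·11012415/16777216 = 11012415/2097152.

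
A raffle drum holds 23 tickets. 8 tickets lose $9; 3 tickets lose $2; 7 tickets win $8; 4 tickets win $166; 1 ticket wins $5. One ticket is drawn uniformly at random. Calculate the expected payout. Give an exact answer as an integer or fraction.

E[payout] = (8/23)·(-9) + (3/23)·(-2) + (7/23)·8 + (4/23)·166 + (1/23)·5 = 647/23

647/23 dollars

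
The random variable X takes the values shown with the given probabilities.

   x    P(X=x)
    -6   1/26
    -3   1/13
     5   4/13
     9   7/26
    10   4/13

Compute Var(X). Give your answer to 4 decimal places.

19.0902

E[X] = (1/26)·(-6) + (1/13)·(-3) + (4/13)·5 + (7/26)·9 + (4/13)·10 = 171/26
E[X²] = (1/26)·36 + (1/13)·9 + (4/13)·25 + (7/26)·81 + (4/13)·100 = 1621/26
Var(X) = 1621/26 − (171/26)² = 12905/676 ≈ 19.0902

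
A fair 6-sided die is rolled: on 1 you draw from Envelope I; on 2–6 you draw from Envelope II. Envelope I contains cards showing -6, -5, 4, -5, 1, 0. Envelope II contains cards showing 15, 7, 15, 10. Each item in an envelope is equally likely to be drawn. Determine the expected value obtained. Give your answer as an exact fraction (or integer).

E[X | Envelope I] = (-6 − 5 + 4 − 5 + 1 + 0)/6 = -11/6
E[X | Envelope II] = (15 + 7 + 15 + 10)/4 = 47/4
E[X] = (1/6)·(-11/6) + (5/6)·47/4 = 683/72

683/72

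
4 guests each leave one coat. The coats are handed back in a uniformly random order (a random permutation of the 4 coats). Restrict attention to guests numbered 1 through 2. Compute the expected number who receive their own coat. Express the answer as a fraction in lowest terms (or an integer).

Let Xᵢ = 1 if person i gets their own coat. For each i, P(Xᵢ=1) = 1/4.
By linearity of expectation, E[X₁+…+X_2] = 2·(1/4) = 1/2.

1/2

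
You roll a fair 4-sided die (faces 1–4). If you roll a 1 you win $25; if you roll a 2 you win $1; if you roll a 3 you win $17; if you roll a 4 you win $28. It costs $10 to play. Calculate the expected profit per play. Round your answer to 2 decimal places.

E[payout] = (1/4)·1 + (1/4)·17 + (1/4)·25 + (1/4)·28 = 71/4
Expected profit = 71/4 − 10 = 31/4 ≈ $7.75

$7.75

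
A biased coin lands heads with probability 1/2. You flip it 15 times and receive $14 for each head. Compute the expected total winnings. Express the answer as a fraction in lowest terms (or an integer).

E[#heads] = 15·1/2 = 15/2 (linearity over flips).
E[winnings] = 14·15/2 = 105.

$105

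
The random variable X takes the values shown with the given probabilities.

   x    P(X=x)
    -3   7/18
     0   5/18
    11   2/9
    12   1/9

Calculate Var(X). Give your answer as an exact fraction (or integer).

12821/324

E[X] = (7/18)·(-3) + (5/18)·0 + (2/9)·11 + (1/9)·12 = 47/18
E[X²] = (7/18)·9 + (5/18)·0 + (2/9)·121 + (1/9)·144 = 835/18
Var(X) = 835/18 − (47/18)² = 12821/324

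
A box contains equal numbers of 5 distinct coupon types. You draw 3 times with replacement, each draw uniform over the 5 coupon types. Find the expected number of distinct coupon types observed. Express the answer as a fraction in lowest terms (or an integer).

61/25

Let Xⱼ=1 if type j appears at least once. P(Xⱼ=1) = 1 − ((5−1)/5)^3 = 61/125.
E[#distinct] = 5·61/125 = 61/25.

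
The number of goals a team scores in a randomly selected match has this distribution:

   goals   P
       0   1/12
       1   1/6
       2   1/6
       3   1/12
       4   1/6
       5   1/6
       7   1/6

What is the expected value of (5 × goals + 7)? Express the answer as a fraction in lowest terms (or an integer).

289/12

E[5x+7] = (1/12)·7 + (1/6)·12 + (1/6)·17 + (1/12)·22 + (1/6)·27 + (1/6)·32 + (1/6)·42
     = 289/12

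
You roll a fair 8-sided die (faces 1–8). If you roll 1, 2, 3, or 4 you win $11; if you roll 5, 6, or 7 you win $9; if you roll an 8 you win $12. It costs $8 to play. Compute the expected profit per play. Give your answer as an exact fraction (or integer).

E[payout] = (3/8)·9 + (1/2)·11 + (1/8)·12 = 83/8
Expected profit = 83/8 − 8 = 19/8

19/8 dollars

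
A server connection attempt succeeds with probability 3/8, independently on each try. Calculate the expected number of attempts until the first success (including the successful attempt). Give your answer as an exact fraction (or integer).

8/3

For a geometric distribution, E[trials] = 1/p = 1/(3/8) = 8/3.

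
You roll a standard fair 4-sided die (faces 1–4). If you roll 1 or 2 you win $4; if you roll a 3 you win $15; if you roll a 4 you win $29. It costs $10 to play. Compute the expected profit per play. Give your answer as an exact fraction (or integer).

E[payout] = (1/2)·4 + (1/4)·15 + (1/4)·29 = 13
Expected profit = 13 − 10 = 3

$3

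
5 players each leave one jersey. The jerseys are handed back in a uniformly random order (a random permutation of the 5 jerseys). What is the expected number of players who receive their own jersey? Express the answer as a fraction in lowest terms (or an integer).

1

Let Xᵢ = 1 if person i gets their own jersey. For each i, P(Xᵢ=1) = 1/5.
By linearity of expectation, E[X₁+…+X_5] = 5·(1/5) = 1.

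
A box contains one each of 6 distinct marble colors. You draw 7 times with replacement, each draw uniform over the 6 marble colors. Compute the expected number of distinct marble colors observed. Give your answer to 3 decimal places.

Let Xⱼ=1 if type j appears at least once. P(Xⱼ=1) = 1 − ((6−1)/6)^7 = 201811/279936.
E[#distinct] = 6·201811/279936 = 201811/46656.
≈ 4.326

4.326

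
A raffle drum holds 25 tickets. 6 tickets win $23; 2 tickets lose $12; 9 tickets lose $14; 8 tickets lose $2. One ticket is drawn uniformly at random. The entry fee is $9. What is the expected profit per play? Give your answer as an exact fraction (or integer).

-253/25 dollars

E[payout] = (6/25)·23 + (2/25)·(-12) + (9/25)·(-14) + (8/25)·(-2) = -28/25
Expected profit = -28/25 − 9 = -253/25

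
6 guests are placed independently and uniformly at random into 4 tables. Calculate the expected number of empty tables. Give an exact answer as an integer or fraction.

729/1024

Let Xⱼ=1 if table j is empty. P(Xⱼ=1) = ((4-1)/4)^6 = 729/4096.
By linearity, E[#empty] = 4·729/4096 = 729/1024.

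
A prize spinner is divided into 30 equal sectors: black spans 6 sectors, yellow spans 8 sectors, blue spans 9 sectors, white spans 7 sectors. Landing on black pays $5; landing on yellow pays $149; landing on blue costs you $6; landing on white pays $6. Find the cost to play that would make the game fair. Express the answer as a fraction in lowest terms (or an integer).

121/3 dollars

E[payout] = (6/30)·5 + (8/30)·149 + (9/30)·(-6) + (7/30)·6 = 121/3
Fair fee = E[payout] = 121/3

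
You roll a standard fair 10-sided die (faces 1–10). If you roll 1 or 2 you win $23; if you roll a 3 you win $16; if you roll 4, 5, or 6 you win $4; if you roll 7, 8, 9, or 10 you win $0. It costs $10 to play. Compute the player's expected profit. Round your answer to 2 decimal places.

E[payout] = (2/5)·0 + (3/10)·4 + (1/10)·16 + (1/5)·23 = 37/5
Expected profit = 37/5 − 10 = -13/5 ≈ -$2.60

-$2.60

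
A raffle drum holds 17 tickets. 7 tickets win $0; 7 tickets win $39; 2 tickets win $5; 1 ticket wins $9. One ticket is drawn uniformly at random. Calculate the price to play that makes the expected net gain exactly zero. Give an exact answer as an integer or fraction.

292/17 dollars

E[payout] = (7/17)·0 + (7/17)·39 + (2/17)·5 + (1/17)·9 = 292/17
Fair fee = E[payout] = 292/17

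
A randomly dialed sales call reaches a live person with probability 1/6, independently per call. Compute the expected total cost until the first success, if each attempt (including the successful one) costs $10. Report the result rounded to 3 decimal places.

$60.000

E[#attempts] = 1/p = 6; E[cost] = 10·6 = 60.
≈ 60.000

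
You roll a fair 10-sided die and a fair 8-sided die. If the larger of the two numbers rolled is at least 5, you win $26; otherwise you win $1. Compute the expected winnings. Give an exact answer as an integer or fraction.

$21

E[payout] = (1/5)·1 + (4/5)·26 = 21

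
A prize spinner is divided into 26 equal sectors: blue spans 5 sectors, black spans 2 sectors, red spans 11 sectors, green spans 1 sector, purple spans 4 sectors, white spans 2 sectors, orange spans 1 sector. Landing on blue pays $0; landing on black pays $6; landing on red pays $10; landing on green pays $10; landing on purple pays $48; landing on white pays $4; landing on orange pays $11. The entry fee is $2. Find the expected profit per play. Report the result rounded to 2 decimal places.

E[payout] = (5/26)·0 + (2/26)·6 + (11/26)·10 + (1/26)·10 + (4/26)·48 + (2/26)·4 + (1/26)·11 = 343/26
Expected profit = 343/26 − 2 = 291/26 ≈ $11.19

$11.19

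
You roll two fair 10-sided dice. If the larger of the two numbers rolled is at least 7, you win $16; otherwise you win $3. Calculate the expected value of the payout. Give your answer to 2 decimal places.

$11.32

E[payout] = (9/25)·3 + (16/25)·16 = 283/25
≈ $11.32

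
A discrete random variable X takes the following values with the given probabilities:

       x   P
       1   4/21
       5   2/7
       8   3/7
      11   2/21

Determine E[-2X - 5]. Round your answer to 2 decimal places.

E[-2x-5] = (4/21)·(-7) + (2/7)·(-15) + (3/7)·(-21) + (2/21)·(-27)
     = -361/21 ≈ -17.19

-17.19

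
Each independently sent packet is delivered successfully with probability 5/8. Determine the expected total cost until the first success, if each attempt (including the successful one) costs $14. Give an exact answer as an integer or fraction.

E[#attempts] = 1/p = 8/5; E[cost] = 14·8/5 = 112/5.

112/5 dollars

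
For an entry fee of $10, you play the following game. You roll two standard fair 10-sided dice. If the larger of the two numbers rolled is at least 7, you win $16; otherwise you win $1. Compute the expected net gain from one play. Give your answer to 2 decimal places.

$0.60

E[payout] = (9/25)·1 + (16/25)·16 = 53/5
Expected profit = 53/5 − 10 = 3/5 ≈ $0.60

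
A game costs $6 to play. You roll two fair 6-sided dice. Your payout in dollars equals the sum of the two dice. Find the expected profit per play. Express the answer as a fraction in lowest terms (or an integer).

$1

Distribution of the sum of the two dice: 2 w.p. 1/36, 3 w.p. 1/18, 4 w.p. 1/12, 5 w.p. 1/9, 6 w.p. 5/36, 7 w.p. 1/6, …
E[payout] = (1/36)·2 + (1/18)·3 + (1/12)·4 + (1/9)·5 + (5/36)·6 + (1/6)·7 + (5/36)·8 + (1/9)·9 + (1/12)·10 + (1/18)·11 + (1/36)·12 = 7
Expected profit = 7 − 6 = 1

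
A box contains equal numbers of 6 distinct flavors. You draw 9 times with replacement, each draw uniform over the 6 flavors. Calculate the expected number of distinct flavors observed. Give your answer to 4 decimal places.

Let Xⱼ=1 if type j appears at least once. P(Xⱼ=1) = 1 − ((6−1)/6)^9 = 8124571/10077696.
E[#distinct] = 6·8124571/10077696 = 8124571/1679616.
≈ 4.8372

4.8372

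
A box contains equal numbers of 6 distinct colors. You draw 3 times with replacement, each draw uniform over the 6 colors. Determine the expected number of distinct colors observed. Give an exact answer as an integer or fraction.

91/36

Let Xⱼ=1 if type j appears at least once. P(Xⱼ=1) = 1 − ((6−1)/6)^3 = 91/216.
E[#distinct] = 6·91/216 = 91/36.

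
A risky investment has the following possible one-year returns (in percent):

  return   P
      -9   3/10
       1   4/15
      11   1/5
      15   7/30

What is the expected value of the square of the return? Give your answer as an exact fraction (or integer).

1519/15

E[X²] = (3/10)·81 + (4/15)·1 + (1/5)·121 + (7/30)·225
     = 1519/15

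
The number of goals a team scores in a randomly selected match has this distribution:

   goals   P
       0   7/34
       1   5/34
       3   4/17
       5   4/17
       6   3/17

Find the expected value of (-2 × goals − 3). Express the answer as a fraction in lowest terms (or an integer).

E[-2x-3] = (7/34)·(-3) + (5/34)·(-5) + (4/17)·(-9) + (4/17)·(-13) + (3/17)·(-15)
     = -156/17

-156/17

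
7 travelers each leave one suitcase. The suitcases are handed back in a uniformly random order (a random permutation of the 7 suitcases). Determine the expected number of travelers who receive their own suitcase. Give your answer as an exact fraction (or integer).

1

Let Xᵢ = 1 if person i gets their own suitcase. For each i, P(Xᵢ=1) = 1/7.
By linearity of expectation, E[X₁+…+X_7] = 7·(1/7) = 1.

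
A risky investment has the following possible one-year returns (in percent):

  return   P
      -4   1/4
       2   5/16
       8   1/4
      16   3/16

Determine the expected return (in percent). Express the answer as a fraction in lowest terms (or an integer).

37/8

E[X] = (1/4)·(-4) + (5/16)·2 + (1/4)·8 + (3/16)·16
     = 37/8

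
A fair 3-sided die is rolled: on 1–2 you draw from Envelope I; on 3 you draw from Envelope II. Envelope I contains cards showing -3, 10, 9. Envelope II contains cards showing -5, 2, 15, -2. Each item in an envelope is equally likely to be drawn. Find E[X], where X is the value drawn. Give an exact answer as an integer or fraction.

79/18

E[X | Envelope I] = (-3 + 10 + 9)/3 = 16/3
E[X | Envelope II] = (-5 + 2 + 15 − 2)/4 = 5/2
E[X] = (2/3)·16/3 + (1/3)·5/2 = 79/18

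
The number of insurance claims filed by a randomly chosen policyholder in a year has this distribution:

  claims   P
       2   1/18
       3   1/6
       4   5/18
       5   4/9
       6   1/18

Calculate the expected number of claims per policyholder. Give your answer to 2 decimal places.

E[X] = (1/18)·2 + (1/6)·3 + (5/18)·4 + (4/9)·5 + (1/18)·6
     = 77/18 ≈ 4.28

4.28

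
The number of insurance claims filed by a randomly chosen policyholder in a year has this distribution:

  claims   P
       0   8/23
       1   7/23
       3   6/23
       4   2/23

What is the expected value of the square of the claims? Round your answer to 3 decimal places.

4.043

E[X²] = (8/23)·0 + (7/23)·1 + (6/23)·9 + (2/23)·16
     = 93/23 ≈ 4.043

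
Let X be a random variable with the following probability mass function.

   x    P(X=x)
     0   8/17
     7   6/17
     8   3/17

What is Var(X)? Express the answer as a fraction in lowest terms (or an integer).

E[X] = (8/17)·0 + (6/17)·7 + (3/17)·8 = 66/17
E[X²] = (8/17)·0 + (6/17)·49 + (3/17)·64 = 486/17
Var(X) = 486/17 − (66/17)² = 3906/289

3906/289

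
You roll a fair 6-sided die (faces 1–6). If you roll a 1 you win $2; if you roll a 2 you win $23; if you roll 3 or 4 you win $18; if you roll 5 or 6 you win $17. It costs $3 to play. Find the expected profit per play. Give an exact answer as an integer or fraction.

E[payout] = (1/6)·2 + (1/3)·17 + (1/3)·18 + (1/6)·23 = 95/6
Expected profit = 95/6 − 3 = 77/6

77/6 dollars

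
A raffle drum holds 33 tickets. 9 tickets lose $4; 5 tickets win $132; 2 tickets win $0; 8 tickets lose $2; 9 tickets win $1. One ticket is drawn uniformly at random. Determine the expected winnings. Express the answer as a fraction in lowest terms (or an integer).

E[payout] = (9/33)·(-4) + (5/33)·132 + (2/33)·0 + (8/33)·(-2) + (9/33)·1 = 617/33

617/33 dollars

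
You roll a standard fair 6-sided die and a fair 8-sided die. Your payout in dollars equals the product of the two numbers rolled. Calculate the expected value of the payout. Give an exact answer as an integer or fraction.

Distribution of the product of the two numbers rolled: 1 w.p. 1/48, 2 w.p. 1/24, 3 w.p. 1/24, 4 w.p. 1/16, 5 w.p. 1/24, 6 w.p. 1/12, …
E[payout] = (1/48)·1 + (1/24)·2 + (1/24)·3 + (1/16)·4 + (1/24)·5 + (1/12)·6 + (1/48)·7 + (1/16)·8 + (1/48)·9 + (1/24)·10 + (1/12)·12 + (1/48)·14 + (1/24)·15 + (1/24)·16 + (1/24)·18 + (1/24)·20 + (1/48)·21 + (1/16)·24 + (1/48)·25 + (1/48)·28 + (1/24)·30 + (1/48)·32 + (1/48)·35 + (1/48)·36 + (1/48)·40 + (1/48)·42 + (1/48)·48 = 63/4

63/4 dollars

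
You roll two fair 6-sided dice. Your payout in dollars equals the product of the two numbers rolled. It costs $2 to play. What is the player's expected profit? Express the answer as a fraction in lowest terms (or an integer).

Distribution of the product of the two numbers rolled: 1 w.p. 1/36, 2 w.p. 1/18, 3 w.p. 1/18, 4 w.p. 1/12, 5 w.p. 1/18, 6 w.p. 1/9, …
E[payout] = (1/36)·1 + (1/18)·2 + (1/18)·3 + (1/12)·4 + (1/18)·5 + (1/9)·6 + (1/18)·8 + (1/36)·9 + (1/18)·10 + (1/9)·12 + (1/18)·15 + (1/36)·16 + (1/18)·18 + (1/18)·20 + (1/18)·24 + (1/36)·25 + (1/18)·30 + (1/36)·36 = 49/4
Expected profit = 49/4 − 2 = 41/4

41/4 dollars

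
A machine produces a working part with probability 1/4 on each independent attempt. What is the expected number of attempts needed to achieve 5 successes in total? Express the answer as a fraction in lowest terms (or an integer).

By linearity (sum of 5 independent geometric waits), E[trials] = 5/p = 5/(1/4) = 20.

20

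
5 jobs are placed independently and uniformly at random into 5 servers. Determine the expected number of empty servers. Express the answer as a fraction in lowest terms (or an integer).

1024/625

Let Xⱼ=1 if server j is empty. P(Xⱼ=1) = ((5-1)/5)^5 = 1024/3125.
By linearity, E[#empty] = 5·1024/3125 = 1024/625.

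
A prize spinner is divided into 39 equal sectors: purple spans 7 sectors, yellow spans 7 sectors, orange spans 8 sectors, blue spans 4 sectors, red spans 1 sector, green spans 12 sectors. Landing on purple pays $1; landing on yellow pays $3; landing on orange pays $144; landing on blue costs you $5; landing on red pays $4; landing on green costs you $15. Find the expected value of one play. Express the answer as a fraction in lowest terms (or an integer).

328/13 dollars

E[payout] = (7/39)·1 + (7/39)·3 + (8/39)·144 + (4/39)·(-5) + (1/39)·4 + (12/39)·(-15) = 328/13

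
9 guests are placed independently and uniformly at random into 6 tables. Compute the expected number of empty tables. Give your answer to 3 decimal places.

Let Xⱼ=1 if table j is empty. P(Xⱼ=1) = ((6-1)/6)^9 = 1953125/10077696.
By linearity, E[#empty] = 6·1953125/10077696 = 1953125/1679616.
≈ 1.163

1.163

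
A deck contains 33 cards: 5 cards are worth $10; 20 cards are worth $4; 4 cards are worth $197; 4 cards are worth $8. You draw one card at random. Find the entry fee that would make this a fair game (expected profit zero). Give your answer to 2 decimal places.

$28.79

E[payout] = (5/33)·10 + (20/33)·4 + (4/33)·197 + (4/33)·8 = 950/33
Fair fee = E[payout] = 950/33 ≈ $28.79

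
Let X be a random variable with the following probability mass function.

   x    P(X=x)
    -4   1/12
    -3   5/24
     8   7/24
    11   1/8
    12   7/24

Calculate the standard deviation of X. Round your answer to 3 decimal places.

E[X] = 25/4, E[X²] = 79
Var(X) = E[X²] − (E[X])² = 79 − 625/16 = 639/16
SD(X) = √(639/16) ≈ 6.320

6.320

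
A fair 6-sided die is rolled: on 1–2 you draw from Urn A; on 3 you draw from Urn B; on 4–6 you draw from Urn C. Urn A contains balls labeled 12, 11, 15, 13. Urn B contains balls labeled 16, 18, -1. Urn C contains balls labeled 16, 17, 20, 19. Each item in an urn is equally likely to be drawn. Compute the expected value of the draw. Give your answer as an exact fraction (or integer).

181/12

E[X | Urn A] = (12 + 11 + 15 + 13)/4 = 51/4
E[X | Urn B] = (16 + 18 − 1)/3 = 11
E[X | Urn C] = (16 + 17 + 20 + 19)/4 = 18
E[X] = (1/3)·51/4 + (1/6)·11 + (1/2)·18 = 181/12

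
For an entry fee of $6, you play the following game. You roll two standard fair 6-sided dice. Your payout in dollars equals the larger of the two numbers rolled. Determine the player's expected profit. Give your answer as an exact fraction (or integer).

Distribution of the larger of the two numbers rolled: 1 w.p. 1/36, 2 w.p. 1/12, 3 w.p. 5/36, 4 w.p. 7/36, 5 w.p. 1/4, 6 w.p. 11/36
E[payout] = (1/36)·1 + (1/12)·2 + (5/36)·3 + (7/36)·4 + (1/4)·5 + (11/36)·6 = 161/36
Expected profit = 161/36 − 6 = -55/36

-55/36 dollars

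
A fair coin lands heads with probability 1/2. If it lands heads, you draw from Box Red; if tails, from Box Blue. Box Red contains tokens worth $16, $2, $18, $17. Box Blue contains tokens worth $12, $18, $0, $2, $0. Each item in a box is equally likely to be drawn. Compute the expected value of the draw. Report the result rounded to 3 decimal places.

$9.825

E[X | Box Red] = (16 + 2 + 18 + 17)/4 = 53/4
E[X | Box Blue] = (12 + 18 + 0 + 2 + 0)/5 = 32/5
E[X] = (1/2)·53/4 + (1/2)·32/5 = 393/40 ≈ 9.825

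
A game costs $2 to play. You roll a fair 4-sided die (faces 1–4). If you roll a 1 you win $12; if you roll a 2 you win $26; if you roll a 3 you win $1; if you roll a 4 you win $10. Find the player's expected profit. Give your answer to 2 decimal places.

$10.25

E[payout] = (1/4)·1 + (1/4)·10 + (1/4)·12 + (1/4)·26 = 49/4
Expected profit = 49/4 − 2 = 41/4 ≈ $10.25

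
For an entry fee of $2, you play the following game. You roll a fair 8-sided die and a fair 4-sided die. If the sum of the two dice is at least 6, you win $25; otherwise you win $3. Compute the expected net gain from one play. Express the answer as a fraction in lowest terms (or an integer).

129/8 dollars

E[payout] = (5/16)·3 + (11/16)·25 = 145/8
Expected profit = 145/8 − 2 = 129/8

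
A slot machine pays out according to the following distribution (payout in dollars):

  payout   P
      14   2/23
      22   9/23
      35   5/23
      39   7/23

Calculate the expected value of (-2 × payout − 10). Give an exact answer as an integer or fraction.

-1578/23

E[-2x-10] = (2/23)·(-38) + (9/23)·(-54) + (5/23)·(-80) + (7/23)·(-88)
     = -1578/23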